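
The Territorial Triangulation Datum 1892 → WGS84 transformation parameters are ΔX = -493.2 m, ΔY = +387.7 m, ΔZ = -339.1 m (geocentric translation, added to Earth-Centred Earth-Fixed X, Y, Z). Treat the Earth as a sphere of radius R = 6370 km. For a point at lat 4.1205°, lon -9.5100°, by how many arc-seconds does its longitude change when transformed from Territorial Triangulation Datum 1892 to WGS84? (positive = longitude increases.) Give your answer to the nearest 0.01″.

Δλ = 9.77″

sin φ = 0.071854, cos φ = 0.997415, sin λ = -0.165220, cos λ = 0.986257.
East component: ΔE = −sin λ·ΔX + cos λ·ΔY = −(-0.165220)(-493.2) + (0.986257)(387.7) = 300.89 m.
1° of latitude spans πR/180 = 111177 m; at latitude φ, 1° of longitude spans that × cos φ = 110890.1 m, so Δλ = 300.89 / 110890.1 × 3600 = 9.768″.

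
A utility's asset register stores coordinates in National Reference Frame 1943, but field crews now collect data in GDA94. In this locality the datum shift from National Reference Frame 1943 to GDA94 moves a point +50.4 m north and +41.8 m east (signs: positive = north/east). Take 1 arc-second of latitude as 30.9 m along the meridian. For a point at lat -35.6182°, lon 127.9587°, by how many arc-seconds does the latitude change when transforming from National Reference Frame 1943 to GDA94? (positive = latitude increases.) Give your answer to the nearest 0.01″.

Δφ = 1.63″

1″ of latitude = 30.90 m, so Δφ = 50.4 / 30.90 = 1.631″.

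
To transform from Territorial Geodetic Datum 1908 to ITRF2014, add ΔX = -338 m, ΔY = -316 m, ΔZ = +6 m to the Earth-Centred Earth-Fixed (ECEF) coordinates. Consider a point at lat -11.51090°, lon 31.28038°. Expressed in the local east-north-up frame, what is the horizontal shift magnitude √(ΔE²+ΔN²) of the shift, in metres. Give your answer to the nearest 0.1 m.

126.8 m

The local east axis at (φ, λ) is (−sin λ, cos λ, 0), so ΔE = −sin(31.28038°)·(-338) + cos(31.28038°)·(-316) = -94.57 m.
The local north axis is (−sin φ cos λ, −sin φ sin λ, cos φ), giving ΔN = -57.645 − 32.742 + 5.879 = -84.51 m.
Horizontal magnitude = √(ΔE² + ΔN²) = √((-94.57)² + (-84.51)²) = 126.82 m.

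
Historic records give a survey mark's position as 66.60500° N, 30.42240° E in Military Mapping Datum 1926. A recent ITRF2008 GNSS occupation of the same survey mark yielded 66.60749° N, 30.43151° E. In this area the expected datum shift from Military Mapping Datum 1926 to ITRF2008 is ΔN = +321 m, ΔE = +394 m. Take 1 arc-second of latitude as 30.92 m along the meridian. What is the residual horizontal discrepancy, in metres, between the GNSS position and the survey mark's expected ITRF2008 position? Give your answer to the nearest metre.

Observed coordinate differences: Δφ = +0.00249°, Δλ = +0.00911°.
Converting to metres (1° lat = 111312 m, cos φ = 0.397068): observed ΔN = 277.2 m, observed ΔE = 402.6 m.
Subtracting the expected shift leaves a residual of 277.2 − (321) = -43.8 m north and 402.6 − (394) = 8.6 m east.
Residual distance = √((-43.8)² + 8.6²) = 44.7 m.

45 m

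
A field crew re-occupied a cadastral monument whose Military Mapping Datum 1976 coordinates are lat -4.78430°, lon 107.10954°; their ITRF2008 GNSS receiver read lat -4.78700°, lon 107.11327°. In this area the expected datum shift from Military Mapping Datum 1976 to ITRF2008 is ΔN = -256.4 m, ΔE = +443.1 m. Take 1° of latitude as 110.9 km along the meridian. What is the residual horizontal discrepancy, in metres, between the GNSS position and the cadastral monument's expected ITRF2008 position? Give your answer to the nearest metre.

Observed coordinate differences: Δφ = -0.00270°, Δλ = +0.00373°.
Converting to metres (1° lat = 110900 m, cos φ = 0.996516): observed ΔN = -299.4 m, observed ΔE = 412.2 m.
Subtracting the expected shift leaves a residual of -299.4 − (-256.4) = -43.0 m north and 412.2 − (443.1) = -30.9 m east.
Residual distance = √((-43.0)² + (-30.9)²) = 53.0 m.

53 m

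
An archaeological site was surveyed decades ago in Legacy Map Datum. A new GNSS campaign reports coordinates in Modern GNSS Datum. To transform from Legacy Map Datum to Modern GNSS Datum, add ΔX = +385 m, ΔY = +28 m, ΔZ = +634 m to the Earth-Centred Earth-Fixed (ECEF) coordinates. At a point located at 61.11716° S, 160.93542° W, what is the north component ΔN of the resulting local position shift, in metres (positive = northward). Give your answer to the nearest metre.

ΔN = -20 m

At φ = -61.11716°, λ = -160.93542°: sin φ = -0.875609, cos φ = 0.483020, sin λ = -0.326634, cos λ = -0.945151.
ΔN = −sin φ cos λ·ΔX − sin φ sin λ·ΔY + cos φ·ΔZ = −(-0.875609)(-0.945151)(385) − (-0.875609)(-0.326634)(28) + (0.483020)(634) = -20.39 m.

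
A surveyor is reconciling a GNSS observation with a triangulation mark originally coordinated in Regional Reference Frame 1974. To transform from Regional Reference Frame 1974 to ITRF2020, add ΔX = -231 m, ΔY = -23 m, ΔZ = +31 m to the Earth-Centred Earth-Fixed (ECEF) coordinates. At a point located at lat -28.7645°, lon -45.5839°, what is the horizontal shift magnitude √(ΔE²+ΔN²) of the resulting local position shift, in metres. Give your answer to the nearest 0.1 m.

The local east axis at (φ, λ) is (−sin λ, cos λ, 0), so ΔE = −sin(-45.5839°)·(-231) + cos(-45.5839°)·(-23) = -181.09 m.
The local north axis is (−sin φ cos λ, −sin φ sin λ, cos φ), giving ΔN = -77.797 + 7.905 + 27.175 = -42.72 m.
Horizontal magnitude = √(ΔE² + ΔN²) = √((-181.09)² + (-42.72)²) = 186.06 m.

186.1 m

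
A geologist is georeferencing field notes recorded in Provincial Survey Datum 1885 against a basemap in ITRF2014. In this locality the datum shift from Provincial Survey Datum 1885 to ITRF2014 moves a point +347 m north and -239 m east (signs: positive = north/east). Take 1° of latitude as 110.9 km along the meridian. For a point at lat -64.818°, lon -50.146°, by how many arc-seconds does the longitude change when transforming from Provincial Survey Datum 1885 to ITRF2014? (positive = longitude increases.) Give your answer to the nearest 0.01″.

At latitude -64.818°, cos φ = 0.425495.
1° of longitude at this latitude = 110.9 × cos φ = 47.19 km, so Δλ = -239.0 / 47187.4 = -0.0050649° = -18.234″.

Δλ = -18.23″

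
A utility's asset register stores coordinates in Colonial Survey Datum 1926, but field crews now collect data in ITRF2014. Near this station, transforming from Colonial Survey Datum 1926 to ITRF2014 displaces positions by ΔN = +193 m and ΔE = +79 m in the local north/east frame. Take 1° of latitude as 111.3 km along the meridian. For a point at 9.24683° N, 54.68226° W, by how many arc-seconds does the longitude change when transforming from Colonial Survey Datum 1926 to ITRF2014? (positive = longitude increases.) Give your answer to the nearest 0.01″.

At latitude 9.24683°, cos φ = 0.987005.
1° of longitude at this latitude = 111.3 × cos φ = 109.85 km, so Δλ = 79.0 / 109853.7 = 0.0007191° = 2.589″.

Δλ = 2.59″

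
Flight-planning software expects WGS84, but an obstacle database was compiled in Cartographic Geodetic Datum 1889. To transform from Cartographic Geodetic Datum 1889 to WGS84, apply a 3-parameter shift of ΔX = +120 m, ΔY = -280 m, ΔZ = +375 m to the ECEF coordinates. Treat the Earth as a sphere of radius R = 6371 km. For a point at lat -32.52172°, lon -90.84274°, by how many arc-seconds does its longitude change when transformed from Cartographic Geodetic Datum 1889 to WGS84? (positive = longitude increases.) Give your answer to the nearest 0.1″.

sin φ = -0.537619, cos φ = 0.843188, sin λ = -0.999892, cos λ = -0.014708.
East component: ΔE = −sin λ·ΔX + cos λ·ΔY = −(-0.999892)(120) + (-0.014708)(-280) = 124.11 m.
1° of latitude spans πR/180 = 111195 m; at latitude φ, 1° of longitude spans that × cos φ = 93758.2 m, so Δλ = 124.11 / 93758.2 × 3600 = 4.765″.

Δλ = 4.8″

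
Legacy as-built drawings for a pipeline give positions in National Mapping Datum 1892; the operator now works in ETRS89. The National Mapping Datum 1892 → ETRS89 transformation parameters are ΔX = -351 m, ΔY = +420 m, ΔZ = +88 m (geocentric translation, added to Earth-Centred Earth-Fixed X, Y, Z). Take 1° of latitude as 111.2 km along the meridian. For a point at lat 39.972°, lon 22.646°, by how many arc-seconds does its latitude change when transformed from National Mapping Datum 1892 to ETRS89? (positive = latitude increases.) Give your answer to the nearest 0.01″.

Δφ = 5.56″

sin φ = 0.642413, cos φ = 0.766358, sin λ = 0.385036, cos λ = 0.922901.
North component: ΔN = −sin φ cos λ·ΔX − sin φ sin λ·ΔY + cos φ·ΔZ = −(0.642413)(0.922901)(-351) − (0.642413)(0.385036)(420) + (0.766358)(88) = 171.65 m.
1° of latitude spans 111200 m, so Δφ = 171.65 / 111200 × 3600 = 5.557″.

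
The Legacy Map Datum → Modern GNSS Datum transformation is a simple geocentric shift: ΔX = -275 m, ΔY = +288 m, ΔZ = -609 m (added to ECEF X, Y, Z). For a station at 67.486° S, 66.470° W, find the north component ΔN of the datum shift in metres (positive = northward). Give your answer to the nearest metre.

ΔN = -579 m

The local north axis is (−sin φ cos λ, −sin φ sin λ, cos φ), giving ΔN = -101.421 − 243.929 − 233.192 = -578.54 m.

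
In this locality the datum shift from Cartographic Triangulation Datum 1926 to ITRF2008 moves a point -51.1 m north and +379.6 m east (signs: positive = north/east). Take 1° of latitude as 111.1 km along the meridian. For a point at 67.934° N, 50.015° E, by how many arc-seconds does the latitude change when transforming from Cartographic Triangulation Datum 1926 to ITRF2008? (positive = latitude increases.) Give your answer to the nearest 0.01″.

Δφ = -1.66″

1° of latitude = 111.1 km, so Δφ = -51.1 / 111100 = -0.0004599° = -1.656″.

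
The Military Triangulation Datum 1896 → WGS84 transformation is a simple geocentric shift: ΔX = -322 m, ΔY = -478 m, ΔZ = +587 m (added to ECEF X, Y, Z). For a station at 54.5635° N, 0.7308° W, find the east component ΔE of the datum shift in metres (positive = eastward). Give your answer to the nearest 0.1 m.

At φ = 54.5635°, λ = -0.7308°: sin φ = 0.814759, cos φ = 0.579800, sin λ = -0.012755, cos λ = 0.999919.
ΔE = −sin λ·ΔX + cos λ·ΔY = −(-0.012755)·(-322) + (0.999919)·(-478) = -482.07 m.

ΔE = -482.1 m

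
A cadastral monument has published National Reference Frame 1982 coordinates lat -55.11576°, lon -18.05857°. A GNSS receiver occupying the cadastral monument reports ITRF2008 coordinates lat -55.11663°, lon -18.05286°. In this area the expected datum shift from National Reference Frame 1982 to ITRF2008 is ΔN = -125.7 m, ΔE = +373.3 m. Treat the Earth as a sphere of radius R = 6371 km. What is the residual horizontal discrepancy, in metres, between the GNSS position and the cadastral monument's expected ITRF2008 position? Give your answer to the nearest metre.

31 m

Observed coordinate differences: Δφ = -0.00087°, Δλ = +0.00571°.
Converting to metres (1° lat = 111195 m, cos φ = 0.571920): observed ΔN = -96.7 m, observed ΔE = 363.1 m.
Subtracting the expected shift leaves a residual of -96.7 − (-125.7) = 29.0 m north and 363.1 − (373.3) = -10.2 m east.
Residual distance = √(29.0² + (-10.2)²) = 30.7 m.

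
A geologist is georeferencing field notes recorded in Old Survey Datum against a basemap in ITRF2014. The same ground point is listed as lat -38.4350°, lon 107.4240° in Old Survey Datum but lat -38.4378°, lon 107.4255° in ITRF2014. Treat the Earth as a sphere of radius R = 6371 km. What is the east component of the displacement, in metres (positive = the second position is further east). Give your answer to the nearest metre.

ΔE = 131 m

Δφ = -38.4378° − -38.4350° = -0.0028°; Δλ = 107.4255° − 107.4240° = +0.0015°.
1° along a meridian = πR/180 = 111195 m.
ΔN = Δφ × 111195 = -311.3 m; ΔE = Δλ × 111195 × cos(-38.4350°) = +0.0015 × 111195 × 0.783314 = 130.7 m.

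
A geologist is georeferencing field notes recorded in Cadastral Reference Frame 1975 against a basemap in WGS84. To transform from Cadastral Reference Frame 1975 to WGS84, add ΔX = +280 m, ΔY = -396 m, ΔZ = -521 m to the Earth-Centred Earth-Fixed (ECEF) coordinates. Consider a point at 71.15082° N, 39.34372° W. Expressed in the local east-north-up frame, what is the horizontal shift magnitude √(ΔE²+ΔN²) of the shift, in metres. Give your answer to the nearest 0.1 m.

The local east axis at (φ, λ) is (−sin λ, cos λ, 0), so ΔE = −sin(-39.34372°)·280 + cos(-39.34372°)·(-396) = -128.74 m.
The local north axis is (−sin φ cos λ, −sin φ sin λ, cos φ), giving ΔN = -204.927 − 237.589 − 168.324 = -610.84 m.
Horizontal magnitude = √(ΔE² + ΔN²) = √((-128.74)² + (-610.84)²) = 624.26 m.

624.3 m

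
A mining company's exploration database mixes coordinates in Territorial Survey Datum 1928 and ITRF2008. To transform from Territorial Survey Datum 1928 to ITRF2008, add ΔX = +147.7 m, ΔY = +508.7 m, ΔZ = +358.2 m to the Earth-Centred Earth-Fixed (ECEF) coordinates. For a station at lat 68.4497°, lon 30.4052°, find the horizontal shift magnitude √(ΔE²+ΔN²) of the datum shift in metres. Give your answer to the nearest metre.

The local east axis at (φ, λ) is (−sin λ, cos λ, 0), so ΔE = −sin(30.4052°)·147.7 + cos(30.4052°)·508.7 = 363.98 m.
The local north axis is (−sin φ cos λ, −sin φ sin λ, cos φ), giving ΔN = -118.482 − 239.462 + 131.573 = -226.37 m.
Horizontal magnitude = √(ΔE² + ΔN²) = √(363.98² + (-226.37)²) = 428.64 m.

429 m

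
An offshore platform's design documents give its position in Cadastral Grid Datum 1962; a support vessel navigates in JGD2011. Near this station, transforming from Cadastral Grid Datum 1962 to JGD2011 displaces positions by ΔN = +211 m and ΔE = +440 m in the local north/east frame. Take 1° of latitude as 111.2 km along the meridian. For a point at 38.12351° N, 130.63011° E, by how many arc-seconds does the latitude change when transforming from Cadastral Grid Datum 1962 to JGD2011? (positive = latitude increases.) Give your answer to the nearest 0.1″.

Δφ = 6.8″

1° of latitude = 111.2 km, so Δφ = 211.0 / 111200 = 0.0018975° = 6.831″.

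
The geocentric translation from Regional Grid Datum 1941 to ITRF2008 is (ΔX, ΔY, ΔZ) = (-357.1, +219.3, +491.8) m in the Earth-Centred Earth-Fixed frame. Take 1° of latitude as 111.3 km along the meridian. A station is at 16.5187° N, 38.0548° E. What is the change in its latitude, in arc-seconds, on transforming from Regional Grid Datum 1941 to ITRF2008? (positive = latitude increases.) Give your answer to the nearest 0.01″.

Δφ = 16.59″

sin φ = 0.284328, cos φ = 0.958727, sin λ = 0.616415, cos λ = 0.787422.
North component: ΔN = −sin φ cos λ·ΔX − sin φ sin λ·ΔY + cos φ·ΔZ = −(0.284328)(0.787422)(-357.1) − (0.284328)(0.616415)(219.3) + (0.958727)(491.8) = 513.02 m.
1° of latitude spans 111300 m, so Δφ = 513.02 / 111300 × 3600 = 16.594″.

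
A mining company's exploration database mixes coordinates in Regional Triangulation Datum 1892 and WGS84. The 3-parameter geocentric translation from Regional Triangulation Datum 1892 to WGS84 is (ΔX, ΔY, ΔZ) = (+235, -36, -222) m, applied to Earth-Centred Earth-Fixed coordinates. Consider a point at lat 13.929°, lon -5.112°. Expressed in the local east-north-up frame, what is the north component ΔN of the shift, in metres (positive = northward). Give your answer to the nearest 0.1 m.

ΔN = -272.6 m

The local north axis is (−sin φ cos λ, −sin φ sin λ, cos φ), giving ΔN = -56.344 − 0.772 − 215.472 = -272.59 m.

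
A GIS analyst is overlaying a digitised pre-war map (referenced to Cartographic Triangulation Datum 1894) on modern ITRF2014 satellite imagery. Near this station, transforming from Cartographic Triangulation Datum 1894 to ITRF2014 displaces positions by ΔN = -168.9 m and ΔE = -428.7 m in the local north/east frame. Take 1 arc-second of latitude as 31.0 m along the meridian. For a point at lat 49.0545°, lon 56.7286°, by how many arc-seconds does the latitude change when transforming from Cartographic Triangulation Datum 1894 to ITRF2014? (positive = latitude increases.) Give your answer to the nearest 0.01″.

1″ of latitude = 31.00 m, so Δφ = -168.9 / 31.00 = -5.448″.

Δφ = -5.45″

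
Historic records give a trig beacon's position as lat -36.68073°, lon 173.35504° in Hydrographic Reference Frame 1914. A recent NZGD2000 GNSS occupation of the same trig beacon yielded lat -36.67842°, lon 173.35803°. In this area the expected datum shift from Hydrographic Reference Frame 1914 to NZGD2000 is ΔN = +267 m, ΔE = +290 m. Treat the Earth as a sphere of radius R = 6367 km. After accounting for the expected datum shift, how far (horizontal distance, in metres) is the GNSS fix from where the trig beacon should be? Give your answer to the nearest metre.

Observed coordinate differences: Δφ = +0.00231°, Δλ = +0.00299°.
Converting to metres (1° lat = 111125 m, cos φ = 0.801977): observed ΔN = 256.7 m, observed ΔE = 266.5 m.
Subtracting the expected shift leaves a residual of 256.7 − (267) = -10.3 m north and 266.5 − (290) = -23.5 m east.
Residual distance = √((-10.3)² + (-23.5)²) = 25.7 m.

26 m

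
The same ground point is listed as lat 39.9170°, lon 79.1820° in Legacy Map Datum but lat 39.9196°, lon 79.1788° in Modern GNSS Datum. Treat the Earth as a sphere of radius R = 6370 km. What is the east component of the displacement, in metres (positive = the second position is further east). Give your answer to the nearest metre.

ΔE = -273 m

Δφ = 39.9196° − 39.9170° = +0.0026°; Δλ = 79.1788° − 79.1820° = -0.0032°.
1° along a meridian = πR/180 = 111177 m.
ΔN = Δφ × 111177 = 289.1 m; ΔE = Δλ × 111177 × cos(39.9170°) = -0.0032 × 111177 × 0.766975 = -272.9 m.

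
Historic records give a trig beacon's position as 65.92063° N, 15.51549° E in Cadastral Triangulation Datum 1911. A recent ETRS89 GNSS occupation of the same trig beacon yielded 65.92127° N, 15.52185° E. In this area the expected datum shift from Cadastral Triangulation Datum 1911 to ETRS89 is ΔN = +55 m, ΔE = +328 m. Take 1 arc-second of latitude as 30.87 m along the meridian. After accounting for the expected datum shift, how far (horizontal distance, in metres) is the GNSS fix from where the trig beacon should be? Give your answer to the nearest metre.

Observed coordinate differences: Δφ = +0.00064°, Δλ = +0.00636°.
Converting to metres (1° lat = 111132 m, cos φ = 0.408002): observed ΔN = 71.1 m, observed ΔE = 288.4 m.
Subtracting the expected shift leaves a residual of 71.1 − (55) = 16.1 m north and 288.4 − (328) = -39.6 m east.
Residual distance = √(16.1² + (-39.6)²) = 42.8 m.

43 m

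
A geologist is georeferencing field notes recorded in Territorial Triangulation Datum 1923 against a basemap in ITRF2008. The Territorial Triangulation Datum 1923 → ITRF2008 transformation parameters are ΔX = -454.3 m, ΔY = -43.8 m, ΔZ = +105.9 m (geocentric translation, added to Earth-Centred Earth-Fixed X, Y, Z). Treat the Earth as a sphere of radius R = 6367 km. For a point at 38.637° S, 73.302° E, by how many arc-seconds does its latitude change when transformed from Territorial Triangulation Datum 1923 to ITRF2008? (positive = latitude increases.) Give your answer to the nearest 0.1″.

sin φ = -0.624384, cos φ = 0.781117, sin λ = 0.957833, cos λ = 0.287327.
North component: ΔN = −sin φ cos λ·ΔX − sin φ sin λ·ΔY + cos φ·ΔZ = −(-0.624384)(0.287327)(-454.3) − (-0.624384)(0.957833)(-43.8) + (0.781117)(105.9) = -24.98 m.
1° of latitude spans πR/180 = 111125 m, so Δφ = -24.98 / 111125 × 3600 = -0.809″.

Δφ = -0.8″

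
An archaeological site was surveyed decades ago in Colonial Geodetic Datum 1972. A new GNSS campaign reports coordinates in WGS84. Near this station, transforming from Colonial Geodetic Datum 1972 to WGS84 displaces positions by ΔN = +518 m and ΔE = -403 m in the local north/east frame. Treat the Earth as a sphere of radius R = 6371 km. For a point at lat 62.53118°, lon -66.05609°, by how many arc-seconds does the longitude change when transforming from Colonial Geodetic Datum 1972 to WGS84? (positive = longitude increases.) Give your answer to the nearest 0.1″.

At latitude 62.53118°, cos φ = 0.461266.
One radian of longitude at latitude φ spans R cos φ, so Δλ = ΔE / (R cos φ) = -403.0 / (6371000 × 0.461266) = -1.3713e-04 rad = -28.286″.

Δλ = -28.3″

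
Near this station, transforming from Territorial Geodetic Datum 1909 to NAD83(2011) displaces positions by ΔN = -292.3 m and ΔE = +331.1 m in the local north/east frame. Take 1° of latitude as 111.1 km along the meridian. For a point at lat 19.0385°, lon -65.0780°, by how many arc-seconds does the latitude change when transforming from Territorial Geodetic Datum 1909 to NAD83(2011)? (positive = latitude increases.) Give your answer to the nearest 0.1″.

1° of latitude = 111.1 km, so Δφ = -292.3 / 111100 = -0.0026310° = -9.471″.

Δφ = -9.5″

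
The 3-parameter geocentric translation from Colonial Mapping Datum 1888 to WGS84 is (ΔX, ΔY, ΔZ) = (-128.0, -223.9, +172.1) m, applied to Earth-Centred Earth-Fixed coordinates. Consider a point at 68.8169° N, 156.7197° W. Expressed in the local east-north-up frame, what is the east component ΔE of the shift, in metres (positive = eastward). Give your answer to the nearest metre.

At φ = 68.8169°, λ = -156.7197°: sin φ = 0.932430, cos φ = 0.361350, sin λ = -0.395230, cos λ = -0.918582.
ΔE = −sin λ·ΔX + cos λ·ΔY = −(-0.395230)·(-128.0) + (-0.918582)·(-223.9) = 155.08 m.

ΔE = 155 m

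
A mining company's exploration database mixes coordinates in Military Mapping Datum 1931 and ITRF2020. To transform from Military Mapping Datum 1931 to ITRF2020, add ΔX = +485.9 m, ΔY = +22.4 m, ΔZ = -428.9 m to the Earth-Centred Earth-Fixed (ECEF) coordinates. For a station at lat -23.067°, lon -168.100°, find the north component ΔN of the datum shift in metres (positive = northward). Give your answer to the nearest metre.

ΔN = -583 m

At φ = -23.067°, λ = -168.100°: sin φ = -0.391807, cos φ = 0.920047, sin λ = -0.206204, cos λ = -0.978509.
ΔN = −sin φ cos λ·ΔX − sin φ sin λ·ΔY + cos φ·ΔZ = −(-0.391807)(-0.978509)(485.9) − (-0.391807)(-0.206204)(22.4) + (0.920047)(-428.9) = -582.71 m.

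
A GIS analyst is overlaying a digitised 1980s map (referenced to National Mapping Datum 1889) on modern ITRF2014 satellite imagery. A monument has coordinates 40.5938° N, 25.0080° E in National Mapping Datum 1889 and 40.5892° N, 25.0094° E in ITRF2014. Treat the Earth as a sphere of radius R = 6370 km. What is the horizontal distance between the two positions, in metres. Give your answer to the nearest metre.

Δφ = 40.5892° − 40.5938° = -0.0046°; Δλ = 25.0094° − 25.0080° = +0.0014°.
1° along a meridian = πR/180 = 111177 m.
ΔN = Δφ × 111177 = -511.4 m; ΔE = Δλ × 111177 × cos(40.5938°) = +0.0014 × 111177 × 0.759342 = 118.2 m.
Distance = √(ΔE² + ΔN²) = √(118.2² + (-511.4)²) = 524.9 m.

525 m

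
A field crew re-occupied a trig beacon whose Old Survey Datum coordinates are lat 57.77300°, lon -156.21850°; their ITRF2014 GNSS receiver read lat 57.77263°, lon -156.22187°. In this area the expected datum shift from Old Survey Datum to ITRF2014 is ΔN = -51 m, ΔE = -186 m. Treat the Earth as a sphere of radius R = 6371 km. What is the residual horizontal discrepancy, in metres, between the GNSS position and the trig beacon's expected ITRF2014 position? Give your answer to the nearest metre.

17 m

Observed coordinate differences: Δφ = -0.00037°, Δλ = -0.00337°.
Converting to metres (1° lat = 111195 m, cos φ = 0.533275): observed ΔN = -41.1 m, observed ΔE = -199.8 m.
Subtracting the expected shift leaves a residual of -41.1 − (-51) = 9.9 m north and -199.8 − (-186) = -13.8 m east.
Residual distance = √(9.9² + (-13.8)²) = 17.0 m.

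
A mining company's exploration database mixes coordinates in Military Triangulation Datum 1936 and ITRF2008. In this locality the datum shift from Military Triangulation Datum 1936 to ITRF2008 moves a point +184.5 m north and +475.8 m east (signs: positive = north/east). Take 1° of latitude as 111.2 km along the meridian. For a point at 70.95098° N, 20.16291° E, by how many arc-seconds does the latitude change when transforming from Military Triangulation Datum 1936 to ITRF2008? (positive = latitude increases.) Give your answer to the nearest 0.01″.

Δφ = 5.97″

1° of latitude = 111.2 km, so Δφ = 184.5 / 111200 = 0.0016592° = 5.973″.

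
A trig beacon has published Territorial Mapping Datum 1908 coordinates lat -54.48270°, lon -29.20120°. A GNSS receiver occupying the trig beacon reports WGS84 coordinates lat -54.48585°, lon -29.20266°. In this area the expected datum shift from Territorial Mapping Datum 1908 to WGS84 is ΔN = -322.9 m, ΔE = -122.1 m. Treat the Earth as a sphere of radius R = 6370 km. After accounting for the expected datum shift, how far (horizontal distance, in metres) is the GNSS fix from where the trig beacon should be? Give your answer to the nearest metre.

Observed coordinate differences: Δφ = -0.00315°, Δλ = -0.00146°.
Converting to metres (1° lat = 111177 m, cos φ = 0.580949): observed ΔN = -350.2 m, observed ΔE = -94.3 m.
Subtracting the expected shift leaves a residual of -350.2 − (-322.9) = -27.3 m north and -94.3 − (-122.1) = 27.8 m east.
Residual distance = √((-27.3)² + 27.8²) = 39.0 m.

39 m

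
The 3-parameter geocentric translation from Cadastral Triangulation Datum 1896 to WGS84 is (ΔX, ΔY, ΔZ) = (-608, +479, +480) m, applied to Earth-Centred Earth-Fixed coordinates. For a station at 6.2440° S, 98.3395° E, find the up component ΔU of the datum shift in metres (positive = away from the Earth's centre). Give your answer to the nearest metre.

ΔU = 507 m

The local up (radial) axis is (cos φ cos λ, cos φ sin λ, sin φ), giving ΔU = 87.660 + 471.124 − 52.206 = 506.58 m.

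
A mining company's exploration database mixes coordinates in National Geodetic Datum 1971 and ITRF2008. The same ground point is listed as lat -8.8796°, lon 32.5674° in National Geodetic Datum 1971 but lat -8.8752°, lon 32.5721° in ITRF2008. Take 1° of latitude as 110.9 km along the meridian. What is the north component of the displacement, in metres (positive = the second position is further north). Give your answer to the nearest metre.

ΔN = 488 m

Δφ = -8.8752° − -8.8796° = +0.0044°; Δλ = 32.5721° − 32.5674° = +0.0047°.
ΔN = Δφ × 110900 = 488.0 m; ΔE = Δλ × 110900 × cos(-8.8796°) = +0.0047 × 110900 × 0.988015 = 515.0 m.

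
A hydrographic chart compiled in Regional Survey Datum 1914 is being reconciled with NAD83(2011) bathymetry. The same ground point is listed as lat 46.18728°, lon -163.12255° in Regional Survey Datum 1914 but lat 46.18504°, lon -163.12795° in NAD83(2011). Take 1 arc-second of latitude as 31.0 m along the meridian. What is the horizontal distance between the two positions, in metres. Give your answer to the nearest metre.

Δφ = 46.18504° − 46.18728° = -0.00224°; Δλ = -163.12795° − -163.12255° = -0.00540°.
1° of latitude = 3600 × 31.00 = 111600 m.
ΔN = Δφ × 111600 = -250.0 m; ΔE = Δλ × 111600 × cos(46.18728°) = -0.00540 × 111600 × 0.692303 = -417.2 m.
Distance = √(ΔE² + ΔN²) = √((-417.2)² + (-250.0)²) = 486.4 m.

486 m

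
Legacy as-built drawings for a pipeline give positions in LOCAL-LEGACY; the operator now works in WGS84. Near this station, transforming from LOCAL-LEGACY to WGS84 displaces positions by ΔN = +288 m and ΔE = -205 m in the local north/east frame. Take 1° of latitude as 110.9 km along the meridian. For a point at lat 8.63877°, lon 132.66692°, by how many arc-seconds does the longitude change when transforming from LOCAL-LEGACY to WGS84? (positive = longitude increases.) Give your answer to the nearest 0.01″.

At latitude 8.63877°, cos φ = 0.988655.
1° of longitude at this latitude = 110.9 × cos φ = 109.64 km, so Δλ = -205.0 / 109641.8 = -0.0018697° = -6.731″.

Δλ = -6.73″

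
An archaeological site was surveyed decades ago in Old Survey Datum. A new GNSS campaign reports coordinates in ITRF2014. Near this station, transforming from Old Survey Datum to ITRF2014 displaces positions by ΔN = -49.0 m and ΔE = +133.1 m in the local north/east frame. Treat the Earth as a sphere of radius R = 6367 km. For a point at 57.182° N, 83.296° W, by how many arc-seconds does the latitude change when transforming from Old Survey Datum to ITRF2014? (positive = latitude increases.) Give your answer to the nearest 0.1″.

Δφ = -1.6″

On a sphere of radius R, 1 rad of latitude = R, so Δφ = ΔN / R = -49.0 / 6367000 = -7.6959e-06 rad = -1.587″.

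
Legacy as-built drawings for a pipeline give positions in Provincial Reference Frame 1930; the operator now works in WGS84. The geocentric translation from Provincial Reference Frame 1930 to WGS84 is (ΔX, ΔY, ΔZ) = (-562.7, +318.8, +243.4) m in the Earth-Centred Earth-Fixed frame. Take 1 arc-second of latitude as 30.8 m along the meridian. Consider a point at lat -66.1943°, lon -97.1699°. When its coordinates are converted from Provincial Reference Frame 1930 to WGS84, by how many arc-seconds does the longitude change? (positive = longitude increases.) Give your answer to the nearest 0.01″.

Δλ = -48.11″

sin φ = -0.914920, cos φ = 0.403636, sin λ = -0.992180, cos λ = -0.124812.
East component: ΔE = −sin λ·ΔX + cos λ·ΔY = −(-0.992180)(-562.7) + (-0.124812)(318.8) = -598.09 m.
1° of latitude spans 3600 × 30.80 = 110880 m; at latitude φ, 1° of longitude spans that × cos φ = 44755.2 m, so Δλ = -598.09 / 44755.2 × 3600 = -48.109″.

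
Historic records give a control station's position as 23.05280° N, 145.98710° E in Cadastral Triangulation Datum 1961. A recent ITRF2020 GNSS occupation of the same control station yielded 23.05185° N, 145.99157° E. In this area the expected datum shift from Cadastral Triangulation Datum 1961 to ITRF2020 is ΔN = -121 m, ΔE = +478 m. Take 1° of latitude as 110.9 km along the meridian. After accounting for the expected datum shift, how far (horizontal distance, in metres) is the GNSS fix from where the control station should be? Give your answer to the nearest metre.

27 m

Observed coordinate differences: Δφ = -0.00095°, Δλ = +0.00447°.
Converting to metres (1° lat = 110900 m, cos φ = 0.920144): observed ΔN = -105.4 m, observed ΔE = 456.1 m.
Subtracting the expected shift leaves a residual of -105.4 − (-121) = 15.6 m north and 456.1 − (478) = -21.9 m east.
Residual distance = √(15.6² + (-21.9)²) = 26.9 m.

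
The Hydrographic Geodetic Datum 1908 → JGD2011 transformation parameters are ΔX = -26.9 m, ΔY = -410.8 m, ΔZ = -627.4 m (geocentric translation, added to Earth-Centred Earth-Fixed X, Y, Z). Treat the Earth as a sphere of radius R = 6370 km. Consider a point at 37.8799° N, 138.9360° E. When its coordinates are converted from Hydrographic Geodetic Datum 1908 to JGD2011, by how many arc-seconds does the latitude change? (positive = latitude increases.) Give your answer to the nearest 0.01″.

sin φ = 0.614008, cos φ = 0.789300, sin λ = 0.656902, cos λ = -0.753976.
North component: ΔN = −sin φ cos λ·ΔX − sin φ sin λ·ΔY + cos φ·ΔZ = −(0.614008)(-0.753976)(-26.9) − (0.614008)(0.656902)(-410.8) + (0.789300)(-627.4) = -341.97 m.
1° of latitude spans πR/180 = 111177 m, so Δφ = -341.97 / 111177 × 3600 = -11.073″.

Δφ = -11.07″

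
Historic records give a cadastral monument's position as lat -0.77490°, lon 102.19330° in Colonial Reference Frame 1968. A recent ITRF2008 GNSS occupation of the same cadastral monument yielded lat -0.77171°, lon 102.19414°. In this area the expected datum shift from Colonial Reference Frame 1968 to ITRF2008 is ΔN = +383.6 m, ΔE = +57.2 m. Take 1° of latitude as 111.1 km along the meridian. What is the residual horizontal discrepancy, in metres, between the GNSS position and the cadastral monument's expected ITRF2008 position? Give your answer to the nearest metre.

46 m

Observed coordinate differences: Δφ = +0.00319°, Δλ = +0.00084°.
Converting to metres (1° lat = 111100 m, cos φ = 0.999909): observed ΔN = 354.4 m, observed ΔE = 93.3 m.
Subtracting the expected shift leaves a residual of 354.4 − (383.6) = -29.2 m north and 93.3 − (57.2) = 36.1 m east.
Residual distance = √((-29.2)² + 36.1²) = 46.4 m.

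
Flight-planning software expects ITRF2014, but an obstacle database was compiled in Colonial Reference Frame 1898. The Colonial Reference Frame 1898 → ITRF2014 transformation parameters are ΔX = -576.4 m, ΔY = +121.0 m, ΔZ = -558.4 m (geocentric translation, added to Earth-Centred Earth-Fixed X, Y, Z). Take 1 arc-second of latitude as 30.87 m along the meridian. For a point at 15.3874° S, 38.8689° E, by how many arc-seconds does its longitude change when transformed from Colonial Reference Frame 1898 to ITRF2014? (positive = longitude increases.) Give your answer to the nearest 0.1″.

Δλ = 15.3″

sin φ = -0.265344, cos φ = 0.964154, sin λ = 0.627541, cos λ = 0.778584.
East component: ΔE = −sin λ·ΔX + cos λ·ΔY = −(0.627541)(-576.4) + (0.778584)(121.0) = 455.92 m.
1° of latitude spans 3600 × 30.87 = 111132 m; at latitude φ, 1° of longitude spans that × cos φ = 107148.3 m, so Δλ = 455.92 / 107148.3 × 3600 = 15.318″.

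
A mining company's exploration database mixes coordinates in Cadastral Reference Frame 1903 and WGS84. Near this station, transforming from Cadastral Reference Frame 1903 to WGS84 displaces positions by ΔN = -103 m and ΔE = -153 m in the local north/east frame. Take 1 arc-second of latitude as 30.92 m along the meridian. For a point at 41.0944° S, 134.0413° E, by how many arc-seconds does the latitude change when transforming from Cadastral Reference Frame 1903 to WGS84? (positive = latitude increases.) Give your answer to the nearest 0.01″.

1″ of latitude = 30.92 m, so Δφ = -103.0 / 30.92 = -3.331″.

Δφ = -3.33″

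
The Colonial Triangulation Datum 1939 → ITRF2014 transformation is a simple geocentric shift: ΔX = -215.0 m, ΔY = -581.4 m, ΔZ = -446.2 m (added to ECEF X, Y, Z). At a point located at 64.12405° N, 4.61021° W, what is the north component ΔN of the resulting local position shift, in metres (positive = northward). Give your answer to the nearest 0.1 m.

The local north axis is (−sin φ cos λ, −sin φ sin λ, cos φ), giving ΔN = 192.818 − 42.046 − 194.732 = -43.96 m.

ΔN = -44.0 m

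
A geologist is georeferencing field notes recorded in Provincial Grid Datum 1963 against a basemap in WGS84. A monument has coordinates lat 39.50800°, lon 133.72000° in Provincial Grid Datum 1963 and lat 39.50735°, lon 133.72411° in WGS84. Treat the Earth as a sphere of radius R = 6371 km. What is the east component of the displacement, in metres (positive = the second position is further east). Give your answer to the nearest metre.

Δφ = 39.50735° − 39.50800° = -0.00065°; Δλ = 133.72411° − 133.72000° = +0.00411°.
1° along a meridian = πR/180 = 111195 m.
ΔN = Δφ × 111195 = -72.3 m; ΔE = Δλ × 111195 × cos(39.50800°) = +0.00411 × 111195 × 0.771536 = 352.6 m.

ΔE = 353 m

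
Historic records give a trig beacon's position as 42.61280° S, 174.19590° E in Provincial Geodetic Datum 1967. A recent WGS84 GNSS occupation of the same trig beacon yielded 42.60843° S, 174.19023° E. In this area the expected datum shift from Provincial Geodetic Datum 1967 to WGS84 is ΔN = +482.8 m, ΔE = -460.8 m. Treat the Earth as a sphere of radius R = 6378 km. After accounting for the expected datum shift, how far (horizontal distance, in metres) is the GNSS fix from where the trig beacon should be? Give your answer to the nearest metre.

5 m

Observed coordinate differences: Δφ = +0.00437°, Δλ = -0.00567°.
Converting to metres (1° lat = 111317 m, cos φ = 0.735946): observed ΔN = 486.5 m, observed ΔE = -464.5 m.
Subtracting the expected shift leaves a residual of 486.5 − (482.8) = 3.7 m north and -464.5 − (-460.8) = -3.7 m east.
Residual distance = √(3.7² + (-3.7)²) = 5.2 m.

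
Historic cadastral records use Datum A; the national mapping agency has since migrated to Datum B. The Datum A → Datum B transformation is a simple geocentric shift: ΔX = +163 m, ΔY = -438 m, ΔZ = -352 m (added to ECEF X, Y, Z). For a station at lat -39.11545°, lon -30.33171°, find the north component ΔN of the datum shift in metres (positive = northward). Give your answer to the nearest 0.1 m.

At φ = -39.11545°, λ = -30.33171°: sin φ = -0.630885, cos φ = 0.775876, sin λ = -0.505005, cos λ = 0.863116.
ΔN = −sin φ cos λ·ΔX − sin φ sin λ·ΔY + cos φ·ΔZ = −(-0.630885)(0.863116)(163) − (-0.630885)(-0.505005)(-438) + (0.775876)(-352) = -44.80 m.

ΔN = -44.8 m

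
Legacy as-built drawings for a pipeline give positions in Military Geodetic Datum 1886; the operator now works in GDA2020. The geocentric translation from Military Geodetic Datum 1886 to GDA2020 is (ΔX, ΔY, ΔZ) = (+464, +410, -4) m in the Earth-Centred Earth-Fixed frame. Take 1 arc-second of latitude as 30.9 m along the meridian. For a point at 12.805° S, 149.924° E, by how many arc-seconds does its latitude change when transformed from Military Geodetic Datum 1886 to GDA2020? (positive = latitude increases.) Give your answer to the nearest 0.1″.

sin φ = -0.221634, cos φ = 0.975130, sin λ = 0.501148, cos λ = -0.865361.
North component: ΔN = −sin φ cos λ·ΔX − sin φ sin λ·ΔY + cos φ·ΔZ = −(-0.221634)(-0.865361)(464) − (-0.221634)(0.501148)(410) + (0.975130)(-4) = -47.35 m.
1° of latitude spans 3600 × 30.90 = 111240 m, so Δφ = -47.35 / 111240 × 3600 = -1.532″.

Δφ = -1.5″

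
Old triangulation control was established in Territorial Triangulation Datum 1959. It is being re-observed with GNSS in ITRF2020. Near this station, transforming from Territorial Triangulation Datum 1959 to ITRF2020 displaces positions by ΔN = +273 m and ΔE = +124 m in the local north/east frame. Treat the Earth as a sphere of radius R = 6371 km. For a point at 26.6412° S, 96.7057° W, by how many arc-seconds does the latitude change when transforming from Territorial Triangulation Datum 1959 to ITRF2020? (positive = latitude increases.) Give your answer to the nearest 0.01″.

Δφ = 8.84″

On a sphere of radius R, 1 rad of latitude = R, so Δφ = ΔN / R = 273.0 / 6371000 = 4.2850e-05 rad = 8.839″.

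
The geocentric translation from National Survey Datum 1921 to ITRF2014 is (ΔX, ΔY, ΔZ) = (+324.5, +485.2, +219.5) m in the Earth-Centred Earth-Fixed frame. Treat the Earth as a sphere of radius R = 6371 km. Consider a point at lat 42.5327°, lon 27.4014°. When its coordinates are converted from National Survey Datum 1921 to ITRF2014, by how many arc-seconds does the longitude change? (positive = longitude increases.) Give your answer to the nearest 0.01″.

sin φ = 0.676011, cos φ = 0.736892, sin λ = 0.460221, cos λ = 0.887804.
East component: ΔE = −sin λ·ΔX + cos λ·ΔY = −(0.460221)(324.5) + (0.887804)(485.2) = 281.42 m.
1° of latitude spans πR/180 = 111195 m; at latitude φ, 1° of longitude spans that × cos φ = 81938.6 m, so Δλ = 281.42 / 81938.6 × 3600 = 12.364″.

Δλ = 12.36″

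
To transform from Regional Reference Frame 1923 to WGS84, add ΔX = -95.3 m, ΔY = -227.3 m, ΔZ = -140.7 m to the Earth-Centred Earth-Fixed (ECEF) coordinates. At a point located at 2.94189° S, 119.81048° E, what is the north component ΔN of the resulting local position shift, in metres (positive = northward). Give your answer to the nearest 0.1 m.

ΔN = -148.2 m

At φ = -2.94189°, λ = 119.81048°: sin φ = -0.051323, cos φ = 0.998682, sin λ = 0.867675, cos λ = -0.497133.
ΔN = −sin φ cos λ·ΔX − sin φ sin λ·ΔY + cos φ·ΔZ = −(-0.051323)(-0.497133)(-95.3) − (-0.051323)(0.867675)(-227.3) + (0.998682)(-140.7) = -148.21 m.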